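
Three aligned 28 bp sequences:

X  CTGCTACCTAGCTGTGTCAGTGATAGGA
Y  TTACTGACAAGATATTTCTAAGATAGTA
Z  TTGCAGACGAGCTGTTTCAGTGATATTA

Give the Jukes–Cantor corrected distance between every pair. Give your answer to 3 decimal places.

X–Y: 12/28 sites differ → p ≈ 0.428571, d = −0.75 ln(1 − 0.571428) = 0.635472 ≈ 0.635.
X–Z: 8/28 sites differ → p ≈ 0.285714, d = −0.75 ln(1 − 0.380952) = 0.359679 ≈ 0.360.
Y–Z: 9/28 sites differ → p ≈ 0.321429, d = −0.75 ln(1 − 0.428572) = 0.419713 ≈ 0.420.

d(X,Y) = 0.635, d(X,Z) = 0.360, d(Y,Z) = 0.420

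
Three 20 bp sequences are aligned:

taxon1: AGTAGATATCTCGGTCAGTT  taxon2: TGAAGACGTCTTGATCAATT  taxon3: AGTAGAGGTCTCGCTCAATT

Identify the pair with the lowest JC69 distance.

taxon1–taxon2: 7/20 differ, p = 0.350, d = 0.471.
taxon1–taxon3: 4/20 differ, p = 0.200, d = 0.233.
taxon2–taxon3: 5/20 differ, p = 0.250, d = 0.304.
The smallest distance is between taxon1 and taxon3.

taxon1 and taxon3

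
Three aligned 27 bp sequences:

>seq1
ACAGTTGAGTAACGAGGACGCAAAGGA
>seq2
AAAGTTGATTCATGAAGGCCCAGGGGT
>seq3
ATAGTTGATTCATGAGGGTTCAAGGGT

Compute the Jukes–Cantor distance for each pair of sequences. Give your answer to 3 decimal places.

d(seq1,seq2) = 0.511, d(seq1,seq3) = 0.441, d(seq2,seq3) = 0.213

seq1–seq2: 10/27 sites differ → p ≈ 0.37037, d = −0.75 ln(1 − 0.493827) = 0.510658 ≈ 0.511.
seq1–seq3: 9/27 sites differ → p ≈ 0.333333, d = −0.75 ln(1 − 0.444444) = 0.440839 ≈ 0.441.
seq2–seq3: 5/27 sites differ → p ≈ 0.185185, d = −0.75 ln(1 − 0.246913) = 0.212681 ≈ 0.213.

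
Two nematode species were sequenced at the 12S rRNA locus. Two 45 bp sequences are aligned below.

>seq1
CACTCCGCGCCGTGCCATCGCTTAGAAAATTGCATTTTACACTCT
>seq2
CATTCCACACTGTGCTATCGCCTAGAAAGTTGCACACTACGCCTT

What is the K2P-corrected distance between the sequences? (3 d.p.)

0.417

Of 45 sites, 12 differences are transitions and 1 are transversions, so P = 12/45 ≈ 0.266667 and Q = 1/45 ≈ 0.022222.
Under the Kimura two-parameter model, d = −½ ln(1 − 2P − Q) − ¼ ln(1 − 2Q).
1 − 2P − Q = 0.444444, giving −½ ln(0.444444) = 0.405466.
1 − 2Q = 0.955556, giving −¼ ln(0.955556) = 0.011365.
d = 0.405466 + 0.011365 = 0.416831.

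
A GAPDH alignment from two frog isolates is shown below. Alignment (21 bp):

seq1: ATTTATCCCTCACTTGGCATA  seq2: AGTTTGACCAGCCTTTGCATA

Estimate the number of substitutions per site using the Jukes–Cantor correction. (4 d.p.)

The sequences differ at 8 of 21 sites (2, 5, 6, 7, 10, 11, 12, 16), so p = 8/21 ≈ 0.380952.
d = −(3/4) ln(1 − 4p/3) = −0.75 ln(1 − 0.507936) = −0.75 ln(0.492064)
  = −0.75 × (-0.709146) = 0.531860 substitutions/site.

0.5319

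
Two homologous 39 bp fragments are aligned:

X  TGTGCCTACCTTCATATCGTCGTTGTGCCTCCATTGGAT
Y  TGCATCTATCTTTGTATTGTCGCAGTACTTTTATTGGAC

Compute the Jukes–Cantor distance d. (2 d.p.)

0.49

The sequences differ at 14 of 39 sites, so p = 14/39 ≈ 0.358974.
d = −(3/4) ln(1 − 4p/3) = −0.75 ln(1 − 0.478632) = −0.75 ln(0.521368)
  = −0.75 × (-0.651299) = 0.488474 substitutions/site.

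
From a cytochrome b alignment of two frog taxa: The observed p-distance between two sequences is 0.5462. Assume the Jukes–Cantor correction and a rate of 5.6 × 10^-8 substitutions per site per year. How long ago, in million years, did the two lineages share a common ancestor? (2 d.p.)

d = −(3/4) ln(1 − 4p/3) = −0.75 ln(1 − 0.728267) = −0.75 ln(0.271733)
  = −0.75 × (-1.302935) = 0.977201 substitutions/site.
Under a molecular clock d = 2μt, so t = d/(2μ) = 0.977201 / (2 × 5.6 × 10^-8) = 8.73 million years.

8.73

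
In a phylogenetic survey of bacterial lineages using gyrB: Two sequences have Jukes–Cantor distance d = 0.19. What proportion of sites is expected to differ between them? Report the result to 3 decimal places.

p = (3/4)(1 − e^(−4d/3)) = 0.75 × (1 − e^(-0.253333)) = 0.75 × (1 − 0.776209) = 0.167843.

0.168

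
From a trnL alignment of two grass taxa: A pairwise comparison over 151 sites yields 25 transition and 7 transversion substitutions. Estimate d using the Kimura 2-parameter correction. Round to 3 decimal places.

P = 25/151 ≈ 0.165563 and Q = 7/151 ≈ 0.046358.
Under the Kimura two-parameter model, d = −½ ln(1 − 2P − Q) − ¼ ln(1 − 2Q).
1 − 2P − Q = 0.622516, giving −½ ln(0.622516) = 0.236993.
1 − 2Q = 0.907284, giving −¼ ln(0.907284) = 0.024325.
d = 0.236993 + 0.024325 = 0.261318.

0.261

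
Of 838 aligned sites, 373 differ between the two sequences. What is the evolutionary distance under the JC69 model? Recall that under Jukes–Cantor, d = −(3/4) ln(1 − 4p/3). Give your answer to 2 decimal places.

0.68

p = 373/838 ≈ 0.445107.
d = −(3/4) ln(1 − 4p/3) = −0.75 ln(1 − 0.593476) = −0.75 ln(0.406524)
  = −0.75 × (-0.900112) = 0.675084 substitutions/site.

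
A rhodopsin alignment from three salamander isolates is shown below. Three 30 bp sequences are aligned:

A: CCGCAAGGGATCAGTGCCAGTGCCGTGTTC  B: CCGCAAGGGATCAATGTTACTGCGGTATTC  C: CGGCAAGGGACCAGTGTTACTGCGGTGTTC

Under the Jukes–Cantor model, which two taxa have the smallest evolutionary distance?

B and C

A–B: 6/30 differ, p = 0.200, d = 0.233.
A–C: 6/30 differ, p = 0.200, d = 0.233.
B–C: 4/30 differ, p = 0.133, d = 0.147.
The smallest distance is between B and C.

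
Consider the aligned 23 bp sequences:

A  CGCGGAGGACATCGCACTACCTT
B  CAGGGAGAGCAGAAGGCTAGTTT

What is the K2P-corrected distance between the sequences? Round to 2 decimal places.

Of 23 sites, 6 differences are transitions and 5 are transversions, so P = 6/23 ≈ 0.26087 and Q = 5/23 ≈ 0.217391.
Under the Kimura two-parameter model, d = −½ ln(1 − 2P − Q) − ¼ ln(1 − 2Q).
1 − 2P − Q = 0.260869, giving −½ ln(0.260869) = 0.671868.
1 − 2Q = 0.565218, giving −¼ ln(0.565218) = 0.142636.
d = 0.671868 + 0.142636 = 0.814504.

0.81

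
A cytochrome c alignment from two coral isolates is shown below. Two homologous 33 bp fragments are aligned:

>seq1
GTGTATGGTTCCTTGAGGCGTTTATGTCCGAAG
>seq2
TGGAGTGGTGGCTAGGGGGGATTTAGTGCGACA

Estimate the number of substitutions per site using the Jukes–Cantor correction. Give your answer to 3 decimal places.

The sequences differ at 15 of 33 sites, so p = 15/33 ≈ 0.454545.
d = −(3/4) ln(1 − 4p/3) = −0.75 ln(1 − 0.60606) = −0.75 ln(0.39394)
  = −0.75 × (-0.931557) = 0.698668 substitutions/site.

0.699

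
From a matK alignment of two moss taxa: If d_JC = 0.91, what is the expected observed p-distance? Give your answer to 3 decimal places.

p = (3/4)(1 − e^(−4d/3)) = 0.75 × (1 − e^(-1.213333)) = 0.75 × (1 − 0.297205) = 0.527096.

0.527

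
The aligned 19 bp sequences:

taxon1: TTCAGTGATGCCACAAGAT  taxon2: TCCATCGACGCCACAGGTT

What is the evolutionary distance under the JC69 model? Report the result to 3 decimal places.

0.410

The sequences differ at 6 of 19 sites (2, 5, 6, 9, 16, 18), so p = 6/19 ≈ 0.315789.
d = −(3/4) ln(1 − 4p/3) = −0.75 ln(1 − 0.421052) = −0.75 ln(0.578948)
  = −0.75 × (-0.546543) = 0.409907 substitutions/site.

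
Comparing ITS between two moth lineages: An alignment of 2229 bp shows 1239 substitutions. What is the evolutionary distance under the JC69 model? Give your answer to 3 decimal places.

p = 1239/2229 ≈ 0.555855.
d = −(3/4) ln(1 − 4p/3) = −0.75 ln(1 − 0.74114) = −0.75 ln(0.25886)
  = −0.75 × (-1.351468) = 1.013601 substitutions/site.

1.014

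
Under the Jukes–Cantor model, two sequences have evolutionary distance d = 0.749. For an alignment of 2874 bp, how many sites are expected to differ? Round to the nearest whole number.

Invert JC69: p = (3/4)(1 − e^(−4d/3)) = 0.75 × (1 − e^(-0.998667)) = 0.75 × (1 − 0.368370) = 0.473723.
Expected differing sites = pL ≈ 0.473723 × 2874 = 1361.479902 ≈ 1361.

1361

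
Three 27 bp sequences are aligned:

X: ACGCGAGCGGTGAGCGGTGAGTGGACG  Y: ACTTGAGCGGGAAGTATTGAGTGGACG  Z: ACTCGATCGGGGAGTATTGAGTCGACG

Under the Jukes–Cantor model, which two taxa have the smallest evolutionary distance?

Y and Z

X–Y: 7/27 differ, p = 0.259, d = 0.318.
X–Z: 7/27 differ, p = 0.259, d = 0.318.
Y–Z: 4/27 differ, p = 0.148, d = 0.165.
The smallest distance is between Y and Z.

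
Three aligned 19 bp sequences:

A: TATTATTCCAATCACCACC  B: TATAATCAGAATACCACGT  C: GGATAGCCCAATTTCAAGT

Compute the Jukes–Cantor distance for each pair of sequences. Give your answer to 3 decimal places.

A–B: 10/19 sites differ → p ≈ 0.526316, d = −0.75 ln(1 − 0.701755) = 0.907380 ≈ 0.907.
A–C: 10/19 sites differ → p ≈ 0.526316, d = −0.75 ln(1 − 0.701755) = 0.907380 ≈ 0.907.
B–C: 10/19 sites differ → p ≈ 0.526316, d = −0.75 ln(1 − 0.701755) = 0.907380 ≈ 0.907.

d(A,B) = 0.907, d(A,C) = 0.907, d(B,C) = 0.907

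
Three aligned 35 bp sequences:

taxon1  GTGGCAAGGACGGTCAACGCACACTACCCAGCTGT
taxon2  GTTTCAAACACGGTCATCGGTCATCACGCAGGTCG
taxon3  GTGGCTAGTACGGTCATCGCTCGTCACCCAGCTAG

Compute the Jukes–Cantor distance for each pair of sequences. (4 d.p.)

taxon1–taxon2: 13/35 sites differ → p ≈ 0.371429, d = −0.75 ln(1 − 0.495239) = 0.512753 ≈ 0.5128.
taxon1–taxon3: 9/35 sites differ → p ≈ 0.257143, d = −0.75 ln(1 − 0.342857) = 0.314890 ≈ 0.3149.
taxon2–taxon3: 10/35 sites differ → p ≈ 0.285714, d = −0.75 ln(1 − 0.380952) = 0.359679 ≈ 0.3597.

d(taxon1,taxon2) = 0.5128, d(taxon1,taxon3) = 0.3149, d(taxon2,taxon3) = 0.3597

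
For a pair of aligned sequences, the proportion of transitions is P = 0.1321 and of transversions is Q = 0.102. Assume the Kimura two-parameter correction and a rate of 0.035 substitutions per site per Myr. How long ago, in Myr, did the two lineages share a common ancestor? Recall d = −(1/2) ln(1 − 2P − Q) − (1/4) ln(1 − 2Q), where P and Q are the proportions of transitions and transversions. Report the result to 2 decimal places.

Under the Kimura two-parameter model, d = −½ ln(1 − 2P − Q) − ¼ ln(1 − 2Q).
1 − 2P − Q = 0.6338, giving −½ ln(0.6338) = 0.228011.
1 − 2Q = 0.796, giving −¼ ln(0.796) = 0.057039.
d = 0.228011 + 0.057039 = 0.285050.
Under a molecular clock d = 2μt, so t = d/(2μ) = 0.285050 / (2 × 0.035) = 4.07 Myr.

4.07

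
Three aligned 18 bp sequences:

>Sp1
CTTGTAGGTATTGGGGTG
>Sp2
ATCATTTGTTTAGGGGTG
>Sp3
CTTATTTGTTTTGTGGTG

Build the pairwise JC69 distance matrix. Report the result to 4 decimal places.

d(Sp1,Sp2) = 0.5482, d(Sp1,Sp3) = 0.3470, d(Sp2,Sp3) = 0.2635

Sp1–Sp2: 7/18 sites differ → p ≈ 0.388889, d = −0.75 ln(1 − 0.518519) = 0.548166 ≈ 0.5482.
Sp1–Sp3: 5/18 sites differ → p ≈ 0.277778, d = −0.75 ln(1 − 0.370371) = 0.346968 ≈ 0.3470.
Sp2–Sp3: 4/18 sites differ → p ≈ 0.222222, d = −0.75 ln(1 − 0.296296) = 0.263548 ≈ 0.2635.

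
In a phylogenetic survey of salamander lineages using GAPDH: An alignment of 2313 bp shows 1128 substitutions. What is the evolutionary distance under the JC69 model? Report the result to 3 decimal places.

0.788

p = 1128/2313 ≈ 0.487678.
d = −(3/4) ln(1 − 4p/3) = −0.75 ln(1 − 0.650237) = −0.75 ln(0.349763)
  = −0.75 × (-1.050499) = 0.787874 substitutions/site.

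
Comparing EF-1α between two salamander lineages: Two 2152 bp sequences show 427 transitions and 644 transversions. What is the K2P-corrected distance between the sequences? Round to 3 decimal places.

0.824

P = 427/2152 ≈ 0.19842 and Q = 644/2152 ≈ 0.299257.
Under the Kimura two-parameter model, d = −½ ln(1 − 2P − Q) − ¼ ln(1 − 2Q).
1 − 2P − Q = 0.303903, giving −½ ln(0.303903) = 0.595523.
1 − 2Q = 0.401486, giving −¼ ln(0.401486) = 0.228146.
d = 0.595523 + 0.228146 = 0.823669.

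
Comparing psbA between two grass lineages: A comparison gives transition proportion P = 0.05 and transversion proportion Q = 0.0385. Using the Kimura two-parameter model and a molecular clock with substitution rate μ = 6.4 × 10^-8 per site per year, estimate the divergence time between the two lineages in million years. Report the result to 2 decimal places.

Under the Kimura two-parameter model, d = −½ ln(1 − 2P − Q) − ¼ ln(1 − 2Q).
1 − 2P − Q = 0.8615, giving −½ ln(0.8615) = 0.074540.
1 − 2Q = 0.923, giving −¼ ln(0.923) = 0.020032.
d = 0.074540 + 0.020032 = 0.094572.
Under a molecular clock d = 2μt, so t = d/(2μ) = 0.094572 / (2 × 6.4 × 10^-8) = 0.74 million years.

0.74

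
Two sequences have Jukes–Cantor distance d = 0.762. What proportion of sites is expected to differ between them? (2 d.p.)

p = (3/4)(1 − e^(−4d/3)) = 0.75 × (1 − e^(-1.016)) = 0.75 × (1 − 0.362040) = 0.478470.

0.48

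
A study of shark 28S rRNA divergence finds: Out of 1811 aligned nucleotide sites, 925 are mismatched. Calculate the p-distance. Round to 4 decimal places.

0.5108

p = 925/1811 = 0.510767… ≈ 0.5108 (to 4 d.p.).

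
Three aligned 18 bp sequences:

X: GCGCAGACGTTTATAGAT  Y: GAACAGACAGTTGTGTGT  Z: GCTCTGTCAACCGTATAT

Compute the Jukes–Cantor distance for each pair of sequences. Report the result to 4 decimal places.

d(X,Y) = 0.6735, d(X,Z) = 0.8240, d(Y,Z) = 0.8240

X–Y: 8/18 sites differ → p ≈ 0.444444, d = −0.75 ln(1 − 0.592592) = 0.673455 ≈ 0.6735.
X–Z: 9/18 sites differ → p = 0.5, d = −0.75 ln(1 − 0.666667) = 0.823960 ≈ 0.8240.
Y–Z: 9/18 sites differ → p = 0.5, d = −0.75 ln(1 − 0.666667) = 0.823960 ≈ 0.8240.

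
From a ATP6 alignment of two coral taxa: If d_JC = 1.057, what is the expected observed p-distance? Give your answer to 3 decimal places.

0.567

p = (3/4)(1 − e^(−4d/3)) = 0.75 × (1 − e^(-1.409333)) = 0.75 × (1 − 0.244306) = 0.566771.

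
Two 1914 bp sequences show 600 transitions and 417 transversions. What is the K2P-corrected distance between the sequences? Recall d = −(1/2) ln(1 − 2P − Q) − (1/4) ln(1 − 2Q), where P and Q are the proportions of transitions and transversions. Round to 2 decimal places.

1.07

P = 600/1914 ≈ 0.31348 and Q = 417/1914 ≈ 0.217868.
Under the Kimura two-parameter model, d = −½ ln(1 − 2P − Q) − ¼ ln(1 − 2Q).
1 − 2P − Q = 0.155172, giving −½ ln(0.155172) = 0.931611.
1 − 2Q = 0.564264, giving −¼ ln(0.564264) = 0.143058.
d = 0.931611 + 0.143058 = 1.074669.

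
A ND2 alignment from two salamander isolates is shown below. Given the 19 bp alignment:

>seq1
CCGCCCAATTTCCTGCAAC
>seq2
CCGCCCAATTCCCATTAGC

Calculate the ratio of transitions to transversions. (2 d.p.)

1.50

Transitions are A↔G and C↔T; transversions are all other mismatches.
Transitions: 3. Transversions: 2.
R = 3/2 = 1.50.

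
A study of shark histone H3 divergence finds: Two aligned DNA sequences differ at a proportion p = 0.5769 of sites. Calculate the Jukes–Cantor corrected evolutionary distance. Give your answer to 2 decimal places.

d = −(3/4) ln(1 − 4p/3) = −0.75 ln(1 − 0.7692) = −0.75 ln(0.2308)
  = −0.75 × (-1.466204) = 1.099653 substitutions/site.

1.10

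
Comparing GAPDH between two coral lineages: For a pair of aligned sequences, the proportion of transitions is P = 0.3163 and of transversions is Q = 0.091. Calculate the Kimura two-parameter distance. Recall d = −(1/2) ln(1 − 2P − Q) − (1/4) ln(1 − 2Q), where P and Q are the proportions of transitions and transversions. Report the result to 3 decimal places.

0.693

Under the Kimura two-parameter model, d = −½ ln(1 − 2P − Q) − ¼ ln(1 − 2Q).
1 − 2P − Q = 0.2764, giving −½ ln(0.2764) = 0.642953.
1 − 2Q = 0.818, giving −¼ ln(0.818) = 0.050223.
d = 0.642953 + 0.050223 = 0.693176.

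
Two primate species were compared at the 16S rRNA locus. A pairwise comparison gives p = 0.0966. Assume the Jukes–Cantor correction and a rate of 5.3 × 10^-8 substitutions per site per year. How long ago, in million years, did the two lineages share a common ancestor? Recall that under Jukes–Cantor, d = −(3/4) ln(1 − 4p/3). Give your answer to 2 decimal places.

0.98

d = −(3/4) ln(1 − 4p/3) = −0.75 ln(1 − 0.1288) = −0.75 ln(0.8712)
  = −0.75 × (-0.137884) = 0.103413 substitutions/site.
Under a molecular clock d = 2μt, so t = d/(2μ) = 0.103413 / (2 × 5.3 × 10^-8) = 0.98 million years.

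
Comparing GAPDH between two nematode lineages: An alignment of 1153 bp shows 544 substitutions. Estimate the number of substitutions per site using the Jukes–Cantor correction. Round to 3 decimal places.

0.744

p = 544/1153 ≈ 0.471813.
d = −(3/4) ln(1 − 4p/3) = −0.75 ln(1 − 0.629084) = −0.75 ln(0.370916)
  = −0.75 × (-0.991780) = 0.743835 substitutions/site.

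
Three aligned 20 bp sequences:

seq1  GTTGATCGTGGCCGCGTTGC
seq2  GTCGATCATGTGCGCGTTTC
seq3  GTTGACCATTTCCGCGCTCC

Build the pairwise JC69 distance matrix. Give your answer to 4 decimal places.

d(seq1,seq2) = 0.3041, d(seq1,seq3) = 0.3831, d(seq2,seq3) = 0.3831

seq1–seq2: 5/20 sites differ → p = 0.25, d = −0.75 ln(1 − 0.333333) = 0.304098 ≈ 0.3041.
seq1–seq3: 6/20 sites differ → p = 0.3, d = −0.75 ln(1 − 0.4) = 0.383119 ≈ 0.3831.
seq2–seq3: 6/20 sites differ → p = 0.3, d = −0.75 ln(1 − 0.4) = 0.383119 ≈ 0.3831.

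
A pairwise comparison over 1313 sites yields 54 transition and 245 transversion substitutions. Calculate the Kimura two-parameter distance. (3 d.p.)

P = 54/1313 ≈ 0.041127 and Q = 245/1313 ≈ 0.186596.
Under the Kimura two-parameter model, d = −½ ln(1 − 2P − Q) − ¼ ln(1 − 2Q).
1 − 2P − Q = 0.73115, giving −½ ln(0.73115) = 0.156568.
1 − 2Q = 0.626808, giving −¼ ln(0.626808) = 0.116779.
d = 0.156568 + 0.116779 = 0.273347.

0.273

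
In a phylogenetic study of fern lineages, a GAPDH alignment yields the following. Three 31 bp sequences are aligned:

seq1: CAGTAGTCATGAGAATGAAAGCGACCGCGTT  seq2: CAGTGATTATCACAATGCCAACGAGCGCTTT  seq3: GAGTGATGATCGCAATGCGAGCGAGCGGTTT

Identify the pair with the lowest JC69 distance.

seq2 and seq3

seq1–seq2: 10/31 differ, p = 0.323, d = 0.422.
seq1–seq3: 12/31 differ, p = 0.387, d = 0.544.
seq2–seq3: 6/31 differ, p = 0.194, d = 0.224.
The smallest distance is between seq2 and seq3.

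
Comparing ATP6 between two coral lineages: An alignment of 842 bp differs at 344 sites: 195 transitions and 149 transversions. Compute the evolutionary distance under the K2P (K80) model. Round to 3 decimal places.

P = 195/842 ≈ 0.231591 and Q = 149/842 ≈ 0.17696.
Under the Kimura two-parameter model, d = −½ ln(1 − 2P − Q) − ¼ ln(1 − 2Q).
1 − 2P − Q = 0.359858, giving −½ ln(0.359858) = 0.511023.
1 − 2Q = 0.64608, giving −¼ ln(0.64608) = 0.109208.
d = 0.511023 + 0.109208 = 0.620231.

0.620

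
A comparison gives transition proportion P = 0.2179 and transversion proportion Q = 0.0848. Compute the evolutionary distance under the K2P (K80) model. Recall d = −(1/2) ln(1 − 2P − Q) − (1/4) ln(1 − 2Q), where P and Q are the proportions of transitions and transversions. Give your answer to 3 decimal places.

0.414

Under the Kimura two-parameter model, d = −½ ln(1 − 2P − Q) − ¼ ln(1 − 2Q).
1 − 2P − Q = 0.4794, giving −½ ln(0.4794) = 0.367610.
1 − 2Q = 0.8304, giving −¼ ln(0.8304) = 0.046462.
d = 0.367610 + 0.046462 = 0.414072.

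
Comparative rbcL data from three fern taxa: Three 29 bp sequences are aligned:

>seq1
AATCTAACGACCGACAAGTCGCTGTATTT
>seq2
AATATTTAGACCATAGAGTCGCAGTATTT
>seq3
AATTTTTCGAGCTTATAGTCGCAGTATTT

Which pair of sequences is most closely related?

seq2 and seq3

seq1–seq2: 9/29 differ, p = 0.310, d = 0.401.
seq1–seq3: 9/29 differ, p = 0.310, d = 0.401.
seq2–seq3: 5/29 differ, p = 0.172, d = 0.196.
The smallest distance is between seq2 and seq3.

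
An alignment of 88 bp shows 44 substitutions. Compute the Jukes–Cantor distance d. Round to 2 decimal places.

0.82

p = 44/88 = 0.5.
d = −(3/4) ln(1 − 4p/3) = −0.75 ln(1 − 0.666667) = −0.75 ln(0.333333)
  = −0.75 × (-1.098613) = 0.823960 substitutions/site.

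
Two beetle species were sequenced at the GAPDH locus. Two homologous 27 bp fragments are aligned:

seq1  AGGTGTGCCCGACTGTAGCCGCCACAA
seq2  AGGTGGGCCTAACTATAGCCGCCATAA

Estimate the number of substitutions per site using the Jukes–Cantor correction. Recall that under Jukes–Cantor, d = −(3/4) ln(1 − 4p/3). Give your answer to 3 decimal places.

0.213

The sequences differ at 5 of 27 sites (6, 10, 11, 15, 25), so p = 5/27 ≈ 0.185185.
d = −(3/4) ln(1 − 4p/3) = −0.75 ln(1 − 0.246913) = −0.75 ln(0.753087)
  = −0.75 × (-0.283575) = 0.212681 substitutions/site.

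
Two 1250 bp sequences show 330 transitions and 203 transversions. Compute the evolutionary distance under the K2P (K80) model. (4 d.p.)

0.6844

P = 330/1250 = 0.264 and Q = 203/1250 = 0.1624.
Under the Kimura two-parameter model, d = −½ ln(1 − 2P − Q) − ¼ ln(1 − 2Q).
1 − 2P − Q = 0.3096, giving −½ ln(0.3096) = 0.586237.
1 − 2Q = 0.6752, giving −¼ ln(0.6752) = 0.098187.
d = 0.586237 + 0.098187 = 0.684424.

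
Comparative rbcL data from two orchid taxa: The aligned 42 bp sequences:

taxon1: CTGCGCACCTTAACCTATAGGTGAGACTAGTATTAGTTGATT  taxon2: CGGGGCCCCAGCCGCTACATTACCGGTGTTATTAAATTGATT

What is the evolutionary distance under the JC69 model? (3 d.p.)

0.982

The sequences differ at 23 of 42 sites, so p = 23/42 ≈ 0.547619.
d = −(3/4) ln(1 − 4p/3) = −0.75 ln(1 − 0.730159) = −0.75 ln(0.269841)
  = −0.75 × (-1.309922) = 0.982442 substitutions/site.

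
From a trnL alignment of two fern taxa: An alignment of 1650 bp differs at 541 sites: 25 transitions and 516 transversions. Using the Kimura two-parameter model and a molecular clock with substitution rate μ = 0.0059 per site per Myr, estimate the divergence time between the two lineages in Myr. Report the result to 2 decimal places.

P = 25/1650 ≈ 0.015152 and Q = 516/1650 ≈ 0.312727.
Under the Kimura two-parameter model, d = −½ ln(1 − 2P − Q) − ¼ ln(1 − 2Q).
1 − 2P − Q = 0.656969, giving −½ ln(0.656969) = 0.210059.
1 − 2Q = 0.374546, giving −¼ ln(0.374546) = 0.245510.
d = 0.210059 + 0.245510 = 0.455569.
Under a molecular clock d = 2μt, so t = d/(2μ) = 0.455569 / (2 × 0.0059) = 38.61 Myr.

38.61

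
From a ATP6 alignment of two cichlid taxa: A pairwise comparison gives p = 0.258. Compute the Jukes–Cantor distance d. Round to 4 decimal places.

d = −(3/4) ln(1 − 4p/3) = −0.75 ln(1 − 0.344) = −0.75 ln(0.656)
  = −0.75 × (-0.421594) = 0.316196 substitutions/site.

0.3162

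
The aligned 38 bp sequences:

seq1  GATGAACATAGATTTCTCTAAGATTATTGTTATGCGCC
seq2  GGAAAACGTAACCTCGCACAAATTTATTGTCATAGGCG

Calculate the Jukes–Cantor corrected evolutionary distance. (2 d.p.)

The sequences differ at 18 of 38 sites, so p = 18/38 ≈ 0.473684.
d = −(3/4) ln(1 − 4p/3) = −0.75 ln(1 − 0.631579) = −0.75 ln(0.368421)
  = −0.75 × (-0.998529) = 0.748897 substitutions/site.

0.75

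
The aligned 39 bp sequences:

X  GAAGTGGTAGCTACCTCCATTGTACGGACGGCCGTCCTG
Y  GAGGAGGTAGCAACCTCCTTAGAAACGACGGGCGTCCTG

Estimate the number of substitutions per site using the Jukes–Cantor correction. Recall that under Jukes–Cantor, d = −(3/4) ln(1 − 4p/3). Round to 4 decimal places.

0.2758

The sequences differ at 9 of 39 sites (3, 5, 12, 19, 21, 23, 25, 26, 32), so p = 9/39 ≈ 0.230769.
d = −(3/4) ln(1 − 4p/3) = −0.75 ln(1 − 0.307692) = −0.75 ln(0.692308)
  = −0.75 × (-0.367724) = 0.275793 substitutions/site.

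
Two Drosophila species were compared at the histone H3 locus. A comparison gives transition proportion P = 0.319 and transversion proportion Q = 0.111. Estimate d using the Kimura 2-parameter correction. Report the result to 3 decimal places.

Under the Kimura two-parameter model, d = −½ ln(1 − 2P − Q) − ¼ ln(1 − 2Q).
1 − 2P − Q = 0.251, giving −½ ln(0.251) = 0.691151.
1 − 2Q = 0.778, giving −¼ ln(0.778) = 0.062757.
d = 0.691151 + 0.062757 = 0.753908.

0.754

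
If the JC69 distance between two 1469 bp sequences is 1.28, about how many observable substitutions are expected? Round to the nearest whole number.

902

Invert JC69: p = (3/4)(1 − e^(−4d/3)) = 0.75 × (1 − e^(-1.706667)) = 0.75 × (1 − 0.181470) = 0.613898.
Expected differing sites = pL ≈ 0.613898 × 1469 = 901.816162 ≈ 902.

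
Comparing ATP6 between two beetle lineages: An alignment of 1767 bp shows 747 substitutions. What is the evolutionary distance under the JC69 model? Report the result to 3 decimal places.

0.622

p = 747/1767 ≈ 0.42275.
d = −(3/4) ln(1 − 4p/3) = −0.75 ln(1 − 0.563667) = −0.75 ln(0.436333)
  = −0.75 × (-0.829350) = 0.622013 substitutions/site.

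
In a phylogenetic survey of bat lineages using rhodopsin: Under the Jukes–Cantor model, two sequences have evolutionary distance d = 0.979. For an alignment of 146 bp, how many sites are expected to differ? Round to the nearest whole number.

80

Invert JC69: p = (3/4)(1 − e^(−4d/3)) = 0.75 × (1 − e^(-1.305333)) = 0.75 × (1 − 0.271082) = 0.546689.
Expected differing sites = pL ≈ 0.546689 × 146 = 79.816594 ≈ 80.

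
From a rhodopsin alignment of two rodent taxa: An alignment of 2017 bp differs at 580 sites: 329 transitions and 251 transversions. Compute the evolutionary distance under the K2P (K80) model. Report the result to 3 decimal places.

P = 329/2017 ≈ 0.163114 and Q = 251/2017 ≈ 0.124442.
Under the Kimura two-parameter model, d = −½ ln(1 − 2P − Q) − ¼ ln(1 − 2Q).
1 − 2P − Q = 0.54933, giving −½ ln(0.54933) = 0.299528.
1 − 2Q = 0.751116, giving −¼ ln(0.751116) = 0.071549.
d = 0.299528 + 0.071549 = 0.371077.

0.371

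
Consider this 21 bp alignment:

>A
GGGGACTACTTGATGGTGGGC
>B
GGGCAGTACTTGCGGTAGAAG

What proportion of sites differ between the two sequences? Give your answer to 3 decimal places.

The sequences differ at 9 of 21 positions (sites 4, 6, 13, 14, 16, 17, 19, 20, 21).
p = 9/21 = 0.428571… ≈ 0.429 (to 3 d.p.).

0.429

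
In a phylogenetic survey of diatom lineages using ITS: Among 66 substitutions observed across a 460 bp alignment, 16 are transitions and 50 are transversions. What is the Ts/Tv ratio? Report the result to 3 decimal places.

0.320

R = 16/50 = 0.320.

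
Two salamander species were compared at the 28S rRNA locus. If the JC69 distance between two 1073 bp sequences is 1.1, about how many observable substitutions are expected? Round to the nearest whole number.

Invert JC69: p = (3/4)(1 − e^(−4d/3)) = 0.75 × (1 − e^(-1.466667)) = 0.75 × (1 − 0.230693) = 0.576980.
Expected differing sites = pL ≈ 0.576980 × 1073 = 619.09954 ≈ 619.

619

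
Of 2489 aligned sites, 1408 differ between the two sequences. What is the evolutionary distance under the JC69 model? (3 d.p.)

p = 1408/2489 ≈ 0.565689.
d = −(3/4) ln(1 − 4p/3) = −0.75 ln(1 − 0.754252) = −0.75 ln(0.245748)
  = −0.75 × (-1.403449) = 1.052587 substitutions/site.

1.053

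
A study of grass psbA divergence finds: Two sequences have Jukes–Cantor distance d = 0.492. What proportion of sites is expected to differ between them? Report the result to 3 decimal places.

p = (3/4)(1 − e^(−4d/3)) = 0.75 × (1 − e^(-0.656)) = 0.75 × (1 − 0.518923) = 0.360808.

0.361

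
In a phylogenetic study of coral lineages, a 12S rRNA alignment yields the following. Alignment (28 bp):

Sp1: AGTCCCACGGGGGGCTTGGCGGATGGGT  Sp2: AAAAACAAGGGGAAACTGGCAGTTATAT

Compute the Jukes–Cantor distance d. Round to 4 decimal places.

The sequences differ at 14 of 28 sites, so p = 14/28 = 0.5.
d = −(3/4) ln(1 − 4p/3) = −0.75 ln(1 − 0.666667) = −0.75 ln(0.333333)
  = −0.75 × (-1.098613) = 0.823960 substitutions/site.

0.8240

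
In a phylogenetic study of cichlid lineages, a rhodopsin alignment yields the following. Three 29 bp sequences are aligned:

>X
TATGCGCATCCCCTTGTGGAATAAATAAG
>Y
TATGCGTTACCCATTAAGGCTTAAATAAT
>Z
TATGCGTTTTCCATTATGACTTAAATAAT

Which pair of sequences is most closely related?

Y and Z

X–Y: 9/29 differ, p = 0.310, d = 0.401.
X–Z: 9/29 differ, p = 0.310, d = 0.401.
Y–Z: 4/29 differ, p = 0.138, d = 0.152.
The smallest distance is between Y and Z.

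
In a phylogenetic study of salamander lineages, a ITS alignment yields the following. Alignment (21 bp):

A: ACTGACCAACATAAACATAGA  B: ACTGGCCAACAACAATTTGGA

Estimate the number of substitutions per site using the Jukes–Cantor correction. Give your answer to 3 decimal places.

The sequences differ at 6 of 21 sites (5, 12, 13, 16, 17, 19), so p = 6/21 ≈ 0.285714.
d = −(3/4) ln(1 − 4p/3) = −0.75 ln(1 − 0.380952) = −0.75 ln(0.619048)
  = −0.75 × (-0.479572) = 0.359679 substitutions/site.

0.360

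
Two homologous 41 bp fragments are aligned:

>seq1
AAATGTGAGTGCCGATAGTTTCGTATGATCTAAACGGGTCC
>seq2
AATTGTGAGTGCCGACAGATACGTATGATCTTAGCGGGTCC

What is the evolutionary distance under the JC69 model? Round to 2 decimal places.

The sequences differ at 6 of 41 sites (3, 16, 19, 21, 32, 34), so p = 6/41 ≈ 0.146341.
d = −(3/4) ln(1 − 4p/3) = −0.75 ln(1 − 0.195121) = −0.75 ln(0.804879)
  = −0.75 × (-0.217063) = 0.162797 substitutions/site.

0.16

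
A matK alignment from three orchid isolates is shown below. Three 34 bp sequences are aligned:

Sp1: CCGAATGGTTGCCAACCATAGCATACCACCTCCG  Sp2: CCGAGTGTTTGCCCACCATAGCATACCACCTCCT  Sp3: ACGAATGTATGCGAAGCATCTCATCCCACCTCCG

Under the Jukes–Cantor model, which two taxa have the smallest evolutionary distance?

Sp1–Sp2: 4/34 differ, p = 0.118, d = 0.128.
Sp1–Sp3: 8/34 differ, p = 0.235, d = 0.282.
Sp2–Sp3: 10/34 differ, p = 0.294, d = 0.373.
The smallest distance is between Sp1 and Sp2.

Sp1 and Sp2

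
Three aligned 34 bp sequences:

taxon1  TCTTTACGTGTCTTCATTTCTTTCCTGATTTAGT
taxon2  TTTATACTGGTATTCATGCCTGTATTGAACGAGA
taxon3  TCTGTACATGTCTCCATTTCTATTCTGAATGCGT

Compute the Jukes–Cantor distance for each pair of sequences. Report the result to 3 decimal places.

taxon1–taxon2: 14/34 sites differ → p ≈ 0.411765, d = −0.75 ln(1 − 0.54902) = 0.597249 ≈ 0.597.
taxon1–taxon3: 8/34 sites differ → p ≈ 0.235294, d = −0.75 ln(1 − 0.313725) = 0.282358 ≈ 0.282.
taxon2–taxon3: 14/34 sites differ → p ≈ 0.411765, d = −0.75 ln(1 − 0.54902) = 0.597249 ≈ 0.597.

d(taxon1,taxon2) = 0.597, d(taxon1,taxon3) = 0.282, d(taxon2,taxon3) = 0.597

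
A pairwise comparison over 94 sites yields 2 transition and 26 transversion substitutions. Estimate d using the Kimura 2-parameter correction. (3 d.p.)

0.394

P = 2/94 ≈ 0.021277 and Q = 26/94 ≈ 0.276596.
Under the Kimura two-parameter model, d = −½ ln(1 − 2P − Q) − ¼ ln(1 − 2Q).
1 − 2P − Q = 0.68085, giving −½ ln(0.68085) = 0.192207.
1 − 2Q = 0.446808, giving −¼ ln(0.446808) = 0.201407.
d = 0.192207 + 0.201407 = 0.393614.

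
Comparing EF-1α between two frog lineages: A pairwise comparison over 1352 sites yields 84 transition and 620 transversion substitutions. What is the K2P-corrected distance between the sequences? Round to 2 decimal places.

P = 84/1352 ≈ 0.06213 and Q = 620/1352 ≈ 0.45858.
Under the Kimura two-parameter model, d = −½ ln(1 − 2P − Q) − ¼ ln(1 − 2Q).
1 − 2P − Q = 0.41716, giving −½ ln(0.41716) = 0.437143.
1 − 2Q = 0.08284, giving −¼ ln(0.08284) = 0.622711.
d = 0.437143 + 0.622711 = 1.059854.

1.06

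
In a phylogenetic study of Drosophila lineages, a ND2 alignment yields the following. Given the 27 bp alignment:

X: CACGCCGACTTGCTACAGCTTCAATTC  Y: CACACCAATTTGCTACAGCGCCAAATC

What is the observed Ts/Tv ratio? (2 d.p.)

2.00

Transitions are A↔G and C↔T; transversions are all other mismatches.
Transitions: 4. Transversions: 2.
R = 4/2 = 2.00.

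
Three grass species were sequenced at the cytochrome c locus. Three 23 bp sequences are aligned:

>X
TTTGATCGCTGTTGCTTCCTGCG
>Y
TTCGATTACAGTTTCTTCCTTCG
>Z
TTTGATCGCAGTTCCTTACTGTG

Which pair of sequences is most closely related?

X and Z

X–Y: 6/23 differ, p = 0.261, d = 0.321.
X–Z: 4/23 differ, p = 0.174, d = 0.198.
Y–Z: 7/23 differ, p = 0.304, d = 0.390.
The smallest distance is between X and Z.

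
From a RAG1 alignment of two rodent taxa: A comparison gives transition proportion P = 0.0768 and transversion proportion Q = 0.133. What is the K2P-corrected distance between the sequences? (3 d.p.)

Under the Kimura two-parameter model, d = −½ ln(1 − 2P − Q) − ¼ ln(1 − 2Q).
1 − 2P − Q = 0.7134, giving −½ ln(0.7134) = 0.168857.
1 − 2Q = 0.734, giving −¼ ln(0.734) = 0.077312.
d = 0.168857 + 0.077312 = 0.246169.

0.246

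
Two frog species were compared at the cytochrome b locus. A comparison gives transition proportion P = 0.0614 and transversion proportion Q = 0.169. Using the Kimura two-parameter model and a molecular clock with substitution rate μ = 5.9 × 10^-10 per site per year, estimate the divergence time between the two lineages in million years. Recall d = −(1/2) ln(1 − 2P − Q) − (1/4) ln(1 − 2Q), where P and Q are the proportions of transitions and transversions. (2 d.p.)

233.59

Under the Kimura two-parameter model, d = −½ ln(1 − 2P − Q) − ¼ ln(1 − 2Q).
1 − 2P − Q = 0.7082, giving −½ ln(0.7082) = 0.172514.
1 − 2Q = 0.662, giving −¼ ln(0.662) = 0.103122.
d = 0.172514 + 0.103122 = 0.275636.
Under a molecular clock d = 2μt, so t = d/(2μ) = 0.275636 / (2 × 5.9 × 10^-10) = 233.59 million years.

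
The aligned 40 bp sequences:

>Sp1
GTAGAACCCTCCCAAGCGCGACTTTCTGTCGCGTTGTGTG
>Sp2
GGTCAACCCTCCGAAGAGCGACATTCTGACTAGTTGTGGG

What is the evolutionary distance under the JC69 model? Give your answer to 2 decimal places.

0.30

The sequences differ at 10 of 40 sites (2, 3, 4, 13, 17, 23, 29, 31, 32, 39), so p = 10/40 = 0.25.
d = −(3/4) ln(1 − 4p/3) = −0.75 ln(1 − 0.333333) = −0.75 ln(0.666667)
  = −0.75 × (-0.405465) = 0.304099 substitutions/site.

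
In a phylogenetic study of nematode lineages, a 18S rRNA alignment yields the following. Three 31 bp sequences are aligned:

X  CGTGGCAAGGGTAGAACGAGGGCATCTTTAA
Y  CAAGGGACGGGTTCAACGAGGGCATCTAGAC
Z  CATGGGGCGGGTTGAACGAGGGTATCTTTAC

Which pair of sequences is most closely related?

X–Y: 9/31 differ, p = 0.290, d = 0.367.
X–Z: 7/31 differ, p = 0.226, d = 0.269.
Y–Z: 6/31 differ, p = 0.194, d = 0.224.
The smallest distance is between Y and Z.

Y and Z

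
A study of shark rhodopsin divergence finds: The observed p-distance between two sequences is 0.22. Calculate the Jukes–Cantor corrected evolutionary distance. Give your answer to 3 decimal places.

0.260

d = −(3/4) ln(1 − 4p/3) = −0.75 ln(1 − 0.293333) = −0.75 ln(0.706667)
  = −0.75 × (-0.347196) = 0.260397 substitutions/site.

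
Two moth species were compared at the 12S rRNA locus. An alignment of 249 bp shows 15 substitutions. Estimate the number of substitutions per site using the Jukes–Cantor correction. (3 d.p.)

0.063

p = 15/249 ≈ 0.060241.
d = −(3/4) ln(1 − 4p/3) = −0.75 ln(1 − 0.080321) = −0.75 ln(0.919679)
  = −0.75 × (-0.083731) = 0.062798 substitutions/site.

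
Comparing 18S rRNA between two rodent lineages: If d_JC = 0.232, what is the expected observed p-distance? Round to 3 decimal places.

0.200

p = (3/4)(1 − e^(−4d/3)) = 0.75 × (1 − e^(-0.309333)) = 0.75 × (1 − 0.733936) = 0.199548.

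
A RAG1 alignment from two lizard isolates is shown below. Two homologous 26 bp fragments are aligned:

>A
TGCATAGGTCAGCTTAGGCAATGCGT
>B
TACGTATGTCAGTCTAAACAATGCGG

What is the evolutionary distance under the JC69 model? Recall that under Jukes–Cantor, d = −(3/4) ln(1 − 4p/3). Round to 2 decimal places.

0.40

The sequences differ at 8 of 26 sites (2, 4, 7, 13, 14, 17, 18, 26), so p = 8/26 ≈ 0.307692.
d = −(3/4) ln(1 − 4p/3) = −0.75 ln(1 − 0.410256) = −0.75 ln(0.589744)
  = −0.75 × (-0.528067) = 0.396050 substitutions/site.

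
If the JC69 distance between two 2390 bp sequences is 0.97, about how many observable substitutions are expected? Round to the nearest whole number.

Invert JC69: p = (3/4)(1 − e^(−4d/3)) = 0.75 × (1 − e^(-1.293333)) = 0.75 × (1 − 0.274355) = 0.544234.
Expected differing sites = pL ≈ 0.544234 × 2390 = 1300.71926 ≈ 1301.

1301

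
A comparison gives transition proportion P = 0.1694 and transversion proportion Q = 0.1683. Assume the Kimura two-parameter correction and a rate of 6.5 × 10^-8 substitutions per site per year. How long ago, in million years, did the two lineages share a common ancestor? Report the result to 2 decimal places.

3.51

Under the Kimura two-parameter model, d = −½ ln(1 − 2P − Q) − ¼ ln(1 − 2Q).
1 − 2P − Q = 0.4929, giving −½ ln(0.4929) = 0.353724.
1 − 2Q = 0.6634, giving −¼ ln(0.6634) = 0.102594.
d = 0.353724 + 0.102594 = 0.456318.
Under a molecular clock d = 2μt, so t = d/(2μ) = 0.456318 / (2 × 6.5 × 10^-8) = 3.51 million years.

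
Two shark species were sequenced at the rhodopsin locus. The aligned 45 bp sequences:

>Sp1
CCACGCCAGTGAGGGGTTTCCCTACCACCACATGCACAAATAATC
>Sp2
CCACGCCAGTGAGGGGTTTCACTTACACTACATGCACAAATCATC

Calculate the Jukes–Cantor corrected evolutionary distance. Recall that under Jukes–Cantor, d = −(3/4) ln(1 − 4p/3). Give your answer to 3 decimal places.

0.120

The sequences differ at 5 of 45 sites (21, 24, 25, 29, 42), so p = 5/45 ≈ 0.111111.
d = −(3/4) ln(1 − 4p/3) = −0.75 ln(1 − 0.148148) = −0.75 ln(0.851852)
  = −0.75 × (-0.160342) = 0.120257 substitutions/site.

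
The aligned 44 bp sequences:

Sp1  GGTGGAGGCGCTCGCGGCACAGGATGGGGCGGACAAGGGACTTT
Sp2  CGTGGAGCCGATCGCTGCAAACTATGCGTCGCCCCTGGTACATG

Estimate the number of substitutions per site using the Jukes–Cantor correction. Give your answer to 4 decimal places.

The sequences differ at 16 of 44 sites, so p = 16/44 ≈ 0.363636.
d = −(3/4) ln(1 − 4p/3) = −0.75 ln(1 − 0.484848) = −0.75 ln(0.515152)
  = −0.75 × (-0.663293) = 0.497470 substitutions/site.

0.4975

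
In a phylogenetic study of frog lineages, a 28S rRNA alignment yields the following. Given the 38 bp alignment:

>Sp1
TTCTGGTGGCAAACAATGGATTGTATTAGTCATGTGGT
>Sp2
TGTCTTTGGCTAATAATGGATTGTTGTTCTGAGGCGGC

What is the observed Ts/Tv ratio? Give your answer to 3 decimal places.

0.500

Transitions are A↔G and C↔T; transversions are all other mismatches.
Transitions: 5. Transversions: 10.
R = 5/10 = 0.500.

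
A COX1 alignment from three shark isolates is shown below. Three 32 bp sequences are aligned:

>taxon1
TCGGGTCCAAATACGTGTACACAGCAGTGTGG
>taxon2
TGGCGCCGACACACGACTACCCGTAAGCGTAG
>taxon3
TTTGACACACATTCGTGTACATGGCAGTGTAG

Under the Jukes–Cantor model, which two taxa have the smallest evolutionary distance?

taxon1 and taxon3

taxon1–taxon2: 14/32 differ, p = 0.438, d = 0.657.
taxon1–taxon3: 10/32 differ, p = 0.313, d = 0.404.
taxon2–taxon3: 15/32 differ, p = 0.469, d = 0.736.
The smallest distance is between taxon1 and taxon3.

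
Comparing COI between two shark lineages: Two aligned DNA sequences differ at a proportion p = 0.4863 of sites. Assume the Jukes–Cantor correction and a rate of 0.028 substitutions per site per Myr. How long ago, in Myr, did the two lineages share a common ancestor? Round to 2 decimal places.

d = −(3/4) ln(1 − 4p/3) = −0.75 ln(1 − 0.6484) = −0.75 ln(0.3516)
  = −0.75 × (-1.045261) = 0.783946 substitutions/site.
Under a molecular clock d = 2μt, so t = d/(2μ) = 0.783946 / (2 × 0.028) = 14.00 Myr.

14.00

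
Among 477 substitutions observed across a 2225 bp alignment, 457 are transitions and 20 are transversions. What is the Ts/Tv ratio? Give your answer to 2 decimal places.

22.85

R = 457/20 = 22.85.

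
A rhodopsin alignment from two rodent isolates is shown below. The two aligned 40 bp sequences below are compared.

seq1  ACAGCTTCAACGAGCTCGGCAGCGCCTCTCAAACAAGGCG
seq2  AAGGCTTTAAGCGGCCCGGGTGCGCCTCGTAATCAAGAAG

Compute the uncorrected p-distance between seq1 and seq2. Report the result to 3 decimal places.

The sequences differ at 14 of 40 positions.
p = 14/40 = 0.350.

0.350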